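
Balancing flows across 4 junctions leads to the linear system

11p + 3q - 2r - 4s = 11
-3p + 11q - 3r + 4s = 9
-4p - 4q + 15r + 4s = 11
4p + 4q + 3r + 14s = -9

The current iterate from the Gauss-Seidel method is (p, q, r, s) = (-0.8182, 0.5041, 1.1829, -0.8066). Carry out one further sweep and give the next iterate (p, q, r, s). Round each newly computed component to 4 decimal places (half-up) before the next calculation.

(0.7843, 1.6480, 1.5970, -1.6800)

One sweep:
  p = (11 - (3)·0.5041 - (-2)·1.1829 - (-4)·-0.8066) / (11) = 0.7843
  q = (9 - (-3)·0.7843 - (-3)·1.1829 - (4)·-0.8066) / (11) = 1.6480
  r = (11 - (-4)·0.7843 - (-4)·1.6480 - (4)·-0.8066) / (15) = 1.5970
  s = (-9 - (4)·0.7843 - (4)·1.6480 - (3)·1.5970) / (14) = -1.6800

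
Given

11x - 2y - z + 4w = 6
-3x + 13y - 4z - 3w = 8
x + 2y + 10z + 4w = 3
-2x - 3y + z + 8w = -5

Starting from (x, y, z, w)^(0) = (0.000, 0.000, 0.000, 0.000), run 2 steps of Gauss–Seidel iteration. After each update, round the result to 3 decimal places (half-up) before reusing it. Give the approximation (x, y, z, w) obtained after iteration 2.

(0.770, 0.771, 0.158, -0.163)

Iteration 1:
  x = (6 - (-2)·0.000 - (-1)·0.000 - (4)·0.000) / (11) = 0.545
  y = (8 - (-3)·0.545 - (-4)·0.000 - (-3)·0.000) / (13) = 0.741
  z = (3 - (1)·0.545 - (2)·0.741 - (4)·0.000) / (10) = 0.097
  w = (-5 - (-2)·0.545 - (-3)·0.741 - (1)·0.097) / (8) = -0.223
Iteration 2:
  x = (6 - (-2)·0.741 - (-1)·0.097 - (4)·-0.223) / (11) = 0.770
  y = (8 - (-3)·0.770 - (-4)·0.097 - (-3)·-0.223) / (13) = 0.771
  z = (3 - (1)·0.770 - (2)·0.771 - (4)·-0.223) / (10) = 0.158
  w = (-5 - (-2)·0.770 - (-3)·0.771 - (1)·0.158) / (8) = -0.163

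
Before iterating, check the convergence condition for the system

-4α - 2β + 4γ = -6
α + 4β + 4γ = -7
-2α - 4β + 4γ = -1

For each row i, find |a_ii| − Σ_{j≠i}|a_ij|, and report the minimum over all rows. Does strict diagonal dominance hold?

-2

row 1: |-4| − (2+4) = -2
row 2: |4| − (1+4) = -1
row 3: |4| − (2+4) = -2
minimum over rows = -2 → not strictly diagonally dominant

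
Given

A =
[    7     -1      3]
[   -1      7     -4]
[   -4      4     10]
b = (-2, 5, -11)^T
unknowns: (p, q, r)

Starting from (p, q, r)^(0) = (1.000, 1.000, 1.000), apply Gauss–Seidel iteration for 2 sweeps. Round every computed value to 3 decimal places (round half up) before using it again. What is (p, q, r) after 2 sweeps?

Iteration 1:
  p = (-2 - (-1)·1.000 - (3)·1.000) / (7) = -0.571
  q = (5 - (-1)·-0.571 - (-4)·1.000) / (7) = 1.204
  r = (-11 - (-4)·-0.571 - (4)·1.204) / (10) = -1.810
Iteration 2:
  p = (-2 - (-1)·1.204 - (3)·-1.810) / (7) = 0.662
  q = (5 - (-1)·0.662 - (-4)·-1.810) / (7) = -0.225
  r = (-11 - (-4)·0.662 - (4)·-0.225) / (10) = -0.745

(0.662, -0.225, -0.745)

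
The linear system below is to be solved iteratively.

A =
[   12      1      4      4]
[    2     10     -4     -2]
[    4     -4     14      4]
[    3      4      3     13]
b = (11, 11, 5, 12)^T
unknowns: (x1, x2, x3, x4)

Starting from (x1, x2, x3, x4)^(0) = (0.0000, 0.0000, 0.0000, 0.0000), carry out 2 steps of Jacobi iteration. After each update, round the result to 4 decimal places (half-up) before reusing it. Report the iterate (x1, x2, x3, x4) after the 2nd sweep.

Iteration 1:
  x1 = (11 - (1)·0.0000 - (4)·0.0000 - (4)·0.0000) / (12) = 0.9167
  x2 = (11 - (2)·0.0000 - (-4)·0.0000 - (-2)·0.0000) / (10) = 1.1000
  x3 = (5 - (4)·0.0000 - (-4)·0.0000 - (4)·0.0000) / (14) = 0.3571
  x4 = (12 - (3)·0.0000 - (4)·0.0000 - (3)·0.0000) / (13) = 0.9231
Iteration 2:
  x1 = (11 - (1)·1.1000 - (4)·0.3571 - (4)·0.9231) / (12) = 0.3983
  x2 = (11 - (2)·0.9167 - (-4)·0.3571 - (-2)·0.9231) / (10) = 1.2441
  x3 = (5 - (4)·0.9167 - (-4)·1.1000 - (4)·0.9231) / (14) = 0.1458
  x4 = (12 - (3)·0.9167 - (4)·1.1000 - (3)·0.3571) / (13) = 0.2907

(0.3983, 1.2441, 0.1458, 0.2907)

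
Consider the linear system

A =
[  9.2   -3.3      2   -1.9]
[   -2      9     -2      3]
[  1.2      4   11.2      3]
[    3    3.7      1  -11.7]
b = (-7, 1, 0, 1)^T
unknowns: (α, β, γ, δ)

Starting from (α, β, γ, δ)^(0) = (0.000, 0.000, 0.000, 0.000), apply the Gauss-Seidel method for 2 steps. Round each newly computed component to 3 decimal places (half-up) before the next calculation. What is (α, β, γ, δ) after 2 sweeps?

Iteration 1:
  α = (-7 - (-3.3)·0.000 - (2)·0.000 - (-1.9)·0.000) / (9.2) = -0.761
  β = (1 - (-2)·-0.761 - (-2)·0.000 - (3)·0.000) / (9) = -0.058
  γ = (0 - (1.2)·-0.761 - (4)·-0.058 - (3)·0.000) / (11.2) = 0.102
  δ = (1 - (3)·-0.761 - (3.7)·-0.058 - (1)·0.102) / (-11.7) = -0.290
Iteration 2:
  α = (-7 - (-3.3)·-0.058 - (2)·0.102 - (-1.9)·-0.290) / (9.2) = -0.864
  β = (1 - (-2)·-0.864 - (-2)·0.102 - (3)·-0.290) / (9) = 0.038
  γ = (0 - (1.2)·-0.864 - (4)·0.038 - (3)·-0.290) / (11.2) = 0.157
  δ = (1 - (3)·-0.864 - (3.7)·0.038 - (1)·0.157) / (-11.7) = -0.282

(-0.864, 0.038, 0.157, -0.282)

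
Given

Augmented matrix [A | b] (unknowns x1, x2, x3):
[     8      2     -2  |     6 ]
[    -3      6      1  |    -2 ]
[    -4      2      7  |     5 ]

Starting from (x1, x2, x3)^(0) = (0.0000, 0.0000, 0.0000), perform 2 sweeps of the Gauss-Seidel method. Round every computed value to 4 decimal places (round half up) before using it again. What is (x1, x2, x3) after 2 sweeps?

(1.0223, -0.0107, 1.3015)

Iteration 1:
  x1 = (6 - (2)·0.0000 - (-2)·0.0000) / (8) = 0.7500
  x2 = (-2 - (-3)·0.7500 - (1)·0.0000) / (6) = 0.0417
  x3 = (5 - (-4)·0.7500 - (2)·0.0417) / (7) = 1.1309
Iteration 2:
  x1 = (6 - (2)·0.0417 - (-2)·1.1309) / (8) = 1.0223
  x2 = (-2 - (-3)·1.0223 - (1)·1.1309) / (6) = -0.0107
  x3 = (5 - (-4)·1.0223 - (2)·-0.0107) / (7) = 1.3015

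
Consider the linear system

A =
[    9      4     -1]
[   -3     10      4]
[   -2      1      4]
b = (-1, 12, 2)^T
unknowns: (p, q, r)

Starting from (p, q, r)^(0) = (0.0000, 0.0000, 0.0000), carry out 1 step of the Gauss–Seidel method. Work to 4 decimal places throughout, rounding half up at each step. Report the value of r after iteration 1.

0.1528

Iteration 1:
  p = (-1 - (4)·0.0000 - (-1)·0.0000) / (9) = -0.1111
  q = (12 - (-3)·-0.1111 - (4)·0.0000) / (10) = 1.1667
  r = (2 - (-2)·-0.1111 - (1)·1.1667) / (4) = 0.1528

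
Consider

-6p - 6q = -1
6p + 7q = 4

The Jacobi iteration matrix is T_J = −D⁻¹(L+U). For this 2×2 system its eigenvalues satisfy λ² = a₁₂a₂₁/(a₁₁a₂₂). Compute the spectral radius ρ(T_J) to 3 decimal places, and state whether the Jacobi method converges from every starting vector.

a₁₂a₂₁/(a₁₁a₂₂) = (-6)·(6) / ((-6)·(7)) = 0.857143
ρ = √|0.857143| = √0.857143 = 0.926
ρ < 1, so Jacobi converges

0.926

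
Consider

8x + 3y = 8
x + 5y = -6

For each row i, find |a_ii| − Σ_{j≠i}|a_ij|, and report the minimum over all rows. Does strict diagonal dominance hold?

4

row 1: |8| − (3) = 5
row 2: |5| − (1) = 4
minimum over rows = 4 → strictly diagonally dominant (convergence guaranteed)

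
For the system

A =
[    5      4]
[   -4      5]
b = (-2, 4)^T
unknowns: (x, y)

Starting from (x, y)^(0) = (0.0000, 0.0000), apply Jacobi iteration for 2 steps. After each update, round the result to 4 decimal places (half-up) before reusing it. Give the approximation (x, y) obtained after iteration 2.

Iteration 1:
  x = (-2 - (4)·0.0000) / (5) = -0.4000
  y = (4 - (-4)·0.0000) / (5) = 0.8000
Iteration 2:
  x = (-2 - (4)·0.8000) / (5) = -1.0400
  y = (4 - (-4)·-0.4000) / (5) = 0.4800

(-1.0400, 0.4800)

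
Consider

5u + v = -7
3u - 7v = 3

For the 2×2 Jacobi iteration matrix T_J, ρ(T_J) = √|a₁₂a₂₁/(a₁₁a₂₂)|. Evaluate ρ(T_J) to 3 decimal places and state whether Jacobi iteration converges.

0.293

a₁₂a₂₁/(a₁₁a₂₂) = (1)·(3) / ((5)·(-7)) = -0.085714
ρ = √|-0.085714| = √0.085714 = 0.293
ρ < 1, so Jacobi converges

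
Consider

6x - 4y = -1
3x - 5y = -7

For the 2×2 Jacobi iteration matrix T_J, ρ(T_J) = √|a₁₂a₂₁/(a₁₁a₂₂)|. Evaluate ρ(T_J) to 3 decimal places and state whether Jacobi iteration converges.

0.632

a₁₂a₂₁/(a₁₁a₂₂) = (-4)·(3) / ((6)·(-5)) = 0.400000
ρ = √|0.400000| = √0.400000 = 0.632
ρ < 1, so Jacobi converges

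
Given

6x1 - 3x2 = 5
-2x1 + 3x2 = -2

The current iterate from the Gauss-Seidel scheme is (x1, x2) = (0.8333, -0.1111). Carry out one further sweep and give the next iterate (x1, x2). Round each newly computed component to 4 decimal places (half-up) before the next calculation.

One sweep:
  x1 = (5 - (-3)·-0.1111) / (6) = 0.7778
  x2 = (-2 - (-2)·0.7778) / (3) = -0.1481

(0.7778, -0.1481)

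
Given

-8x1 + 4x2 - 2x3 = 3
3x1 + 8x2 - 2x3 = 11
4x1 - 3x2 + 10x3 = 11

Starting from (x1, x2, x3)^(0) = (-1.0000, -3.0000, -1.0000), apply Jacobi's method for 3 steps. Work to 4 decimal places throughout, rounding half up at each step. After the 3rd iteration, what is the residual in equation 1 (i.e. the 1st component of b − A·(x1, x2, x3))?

Iteration 1:
  x1 = (3 - (4)·-3.0000 - (-2)·-1.0000) / (-8) = -1.6250
  x2 = (11 - (3)·-1.0000 - (-2)·-1.0000) / (8) = 1.5000
  x3 = (11 - (4)·-1.0000 - (-3)·-3.0000) / (10) = 0.6000
Iteration 2:
  x1 = (3 - (4)·1.5000 - (-2)·0.6000) / (-8) = 0.2250
  x2 = (11 - (3)·-1.6250 - (-2)·0.6000) / (8) = 2.1344
  x3 = (11 - (4)·-1.6250 - (-3)·1.5000) / (10) = 2.2000
Iteration 3:
  x1 = (3 - (4)·2.1344 - (-2)·2.2000) / (-8) = 0.1422
  x2 = (11 - (3)·0.2250 - (-2)·2.2000) / (8) = 1.8406
  x3 = (11 - (4)·0.2250 - (-3)·2.1344) / (10) = 1.6503
Residual b − A·x = (0.0758, -0.8508, -0.5500)

0.0758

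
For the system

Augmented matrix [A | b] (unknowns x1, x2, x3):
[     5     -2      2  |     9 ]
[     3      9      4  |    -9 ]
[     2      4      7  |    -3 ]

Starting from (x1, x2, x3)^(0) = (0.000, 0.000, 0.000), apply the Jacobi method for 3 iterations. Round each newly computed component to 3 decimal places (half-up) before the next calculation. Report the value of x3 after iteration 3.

Iteration 1:
  x1 = (9 - (-2)·0.000 - (2)·0.000) / (5) = 1.800
  x2 = (-9 - (3)·0.000 - (4)·0.000) / (9) = -1.000
  x3 = (-3 - (2)·0.000 - (4)·0.000) / (7) = -0.429
Iteration 2:
  x1 = (9 - (-2)·-1.000 - (2)·-0.429) / (5) = 1.572
  x2 = (-9 - (3)·1.800 - (4)·-0.429) / (9) = -1.409
  x3 = (-3 - (2)·1.800 - (4)·-1.000) / (7) = -0.371
Iteration 3:
  x1 = (9 - (-2)·-1.409 - (2)·-0.371) / (5) = 1.385
  x2 = (-9 - (3)·1.572 - (4)·-0.371) / (9) = -1.359
  x3 = (-3 - (2)·1.572 - (4)·-1.409) / (7) = -0.073

-0.073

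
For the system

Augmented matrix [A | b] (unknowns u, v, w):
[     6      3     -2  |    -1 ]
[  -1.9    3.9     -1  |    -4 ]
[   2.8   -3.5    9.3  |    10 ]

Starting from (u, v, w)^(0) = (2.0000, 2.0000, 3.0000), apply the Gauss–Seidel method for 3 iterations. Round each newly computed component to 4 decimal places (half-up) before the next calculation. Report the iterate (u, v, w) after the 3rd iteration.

Iteration 1:
  u = (-1 - (3)·2.0000 - (-2)·3.0000) / (6) = -0.1667
  v = (-4 - (-1.9)·-0.1667 - (-1)·3.0000) / (3.9) = -0.3376
  w = (10 - (2.8)·-0.1667 - (-3.5)·-0.3376) / (9.3) = 0.9984
Iteration 2:
  u = (-1 - (3)·-0.3376 - (-2)·0.9984) / (6) = 0.3349
  v = (-4 - (-1.9)·0.3349 - (-1)·0.9984) / (3.9) = -0.6065
  w = (10 - (2.8)·0.3349 - (-3.5)·-0.6065) / (9.3) = 0.7462
Iteration 3:
  u = (-1 - (3)·-0.6065 - (-2)·0.7462) / (6) = 0.3853
  v = (-4 - (-1.9)·0.3853 - (-1)·0.7462) / (3.9) = -0.6466
  w = (10 - (2.8)·0.3853 - (-3.5)·-0.6466) / (9.3) = 0.7159

(0.3853, -0.6466, 0.7159)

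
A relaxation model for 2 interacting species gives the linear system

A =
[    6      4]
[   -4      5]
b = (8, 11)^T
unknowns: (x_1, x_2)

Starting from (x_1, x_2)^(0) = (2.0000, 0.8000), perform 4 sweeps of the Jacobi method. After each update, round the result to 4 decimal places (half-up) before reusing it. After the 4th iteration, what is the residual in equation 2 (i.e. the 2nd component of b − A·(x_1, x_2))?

Iteration 1:
  x_1 = (8 - (4)·0.8000) / (6) = 0.8000
  x_2 = (11 - (-4)·2.0000) / (5) = 3.8000
Iteration 2:
  x_1 = (8 - (4)·3.8000) / (6) = -1.2000
  x_2 = (11 - (-4)·0.8000) / (5) = 2.8400
Iteration 3:
  x_1 = (8 - (4)·2.8400) / (6) = -0.5600
  x_2 = (11 - (-4)·-1.2000) / (5) = 1.2400
Iteration 4:
  x_1 = (8 - (4)·1.2400) / (6) = 0.5067
  x_2 = (11 - (-4)·-0.5600) / (5) = 1.7520
Residual b − A·x = (-2.0482, 4.2668)

4.2668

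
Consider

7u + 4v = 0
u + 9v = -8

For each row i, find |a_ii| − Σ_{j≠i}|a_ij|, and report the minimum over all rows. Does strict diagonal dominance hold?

3

row 1: |7| − (4) = 3
row 2: |9| − (1) = 8
minimum over rows = 3 → strictly diagonally dominant (convergence guaranteed)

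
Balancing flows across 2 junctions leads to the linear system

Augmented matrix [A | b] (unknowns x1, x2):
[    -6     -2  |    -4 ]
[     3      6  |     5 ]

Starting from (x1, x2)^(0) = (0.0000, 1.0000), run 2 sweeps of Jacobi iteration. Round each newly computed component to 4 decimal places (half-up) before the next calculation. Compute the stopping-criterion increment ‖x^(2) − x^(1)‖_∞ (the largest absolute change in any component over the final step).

Iteration 1:
  x1 = (-4 - (-2)·1.0000) / (-6) = 0.3333
  x2 = (5 - (3)·0.0000) / (6) = 0.8333
Iteration 2:
  x1 = (-4 - (-2)·0.8333) / (-6) = 0.3889
  x2 = (5 - (3)·0.3333) / (6) = 0.6667
Change: (0.0556, -0.1666) → max |·| = 0.1666

0.1666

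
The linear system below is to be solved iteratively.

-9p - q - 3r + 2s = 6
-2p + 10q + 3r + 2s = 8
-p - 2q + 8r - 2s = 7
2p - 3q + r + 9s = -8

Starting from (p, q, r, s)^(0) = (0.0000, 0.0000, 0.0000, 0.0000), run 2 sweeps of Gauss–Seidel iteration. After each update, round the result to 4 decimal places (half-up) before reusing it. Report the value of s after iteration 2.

Iteration 1:
  p = (6 - (-1)·0.0000 - (-3)·0.0000 - (2)·0.0000) / (-9) = -0.6667
  q = (8 - (-2)·-0.6667 - (3)·0.0000 - (2)·0.0000) / (10) = 0.6667
  r = (7 - (-1)·-0.6667 - (-2)·0.6667 - (-2)·0.0000) / (8) = 0.9583
  s = (-8 - (2)·-0.6667 - (-3)·0.6667 - (1)·0.9583) / (9) = -0.6250
Iteration 2:
  p = (6 - (-1)·0.6667 - (-3)·0.9583 - (2)·-0.6250) / (-9) = -1.1991
  q = (8 - (-2)·-1.1991 - (3)·0.9583 - (2)·-0.6250) / (10) = 0.3977
  r = (7 - (-1)·-1.1991 - (-2)·0.3977 - (-2)·-0.6250) / (8) = 0.6683
  s = (-8 - (2)·-1.1991 - (-3)·0.3977 - (1)·0.6683) / (9) = -0.5641

-0.5641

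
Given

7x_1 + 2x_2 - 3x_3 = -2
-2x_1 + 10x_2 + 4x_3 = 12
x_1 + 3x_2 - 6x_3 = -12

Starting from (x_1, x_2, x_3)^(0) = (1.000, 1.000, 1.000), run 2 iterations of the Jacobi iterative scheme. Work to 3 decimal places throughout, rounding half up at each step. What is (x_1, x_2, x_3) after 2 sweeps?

Iteration 1:
  x_1 = (-2 - (2)·1.000 - (-3)·1.000) / (7) = -0.143
  x_2 = (12 - (-2)·1.000 - (4)·1.000) / (10) = 1.000
  x_3 = (-12 - (1)·1.000 - (3)·1.000) / (-6) = 2.667
Iteration 2:
  x_1 = (-2 - (2)·1.000 - (-3)·2.667) / (7) = 0.572
  x_2 = (12 - (-2)·-0.143 - (4)·2.667) / (10) = 0.105
  x_3 = (-12 - (1)·-0.143 - (3)·1.000) / (-6) = 2.476

(0.572, 0.105, 2.476)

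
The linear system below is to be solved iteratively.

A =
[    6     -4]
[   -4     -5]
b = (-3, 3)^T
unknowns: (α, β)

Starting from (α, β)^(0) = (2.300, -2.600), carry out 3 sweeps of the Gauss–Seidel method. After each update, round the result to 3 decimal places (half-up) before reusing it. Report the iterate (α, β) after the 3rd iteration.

(-1.055, 0.244)

Iteration 1:
  α = (-3 - (-4)·-2.600) / (6) = -2.233
  β = (3 - (-4)·-2.233) / (-5) = 1.186
Iteration 2:
  α = (-3 - (-4)·1.186) / (6) = 0.291
  β = (3 - (-4)·0.291) / (-5) = -0.833
Iteration 3:
  α = (-3 - (-4)·-0.833) / (6) = -1.055
  β = (3 - (-4)·-1.055) / (-5) = 0.244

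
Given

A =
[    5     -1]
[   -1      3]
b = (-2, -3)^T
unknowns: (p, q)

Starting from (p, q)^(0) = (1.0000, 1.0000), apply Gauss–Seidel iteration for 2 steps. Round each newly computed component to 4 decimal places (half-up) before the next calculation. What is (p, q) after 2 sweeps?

Iteration 1:
  p = (-2 - (-1)·1.0000) / (5) = -0.2000
  q = (-3 - (-1)·-0.2000) / (3) = -1.0667
Iteration 2:
  p = (-2 - (-1)·-1.0667) / (5) = -0.6133
  q = (-3 - (-1)·-0.6133) / (3) = -1.2044

(-0.6133, -1.2044)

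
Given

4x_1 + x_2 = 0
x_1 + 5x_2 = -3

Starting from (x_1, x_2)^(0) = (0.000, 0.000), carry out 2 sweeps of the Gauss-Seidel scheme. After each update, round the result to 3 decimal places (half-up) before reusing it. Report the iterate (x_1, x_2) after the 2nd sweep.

Iteration 1:
  x_1 = (0 - (1)·0.000) / (4) = 0.000
  x_2 = (-3 - (1)·0.000) / (5) = -0.600
Iteration 2:
  x_1 = (0 - (1)·-0.600) / (4) = 0.150
  x_2 = (-3 - (1)·0.150) / (5) = -0.630

(0.150, -0.630)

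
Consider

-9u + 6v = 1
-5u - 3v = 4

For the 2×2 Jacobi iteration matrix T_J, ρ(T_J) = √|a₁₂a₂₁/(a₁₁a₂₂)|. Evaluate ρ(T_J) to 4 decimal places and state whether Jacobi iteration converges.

1.0541

a₁₂a₂₁/(a₁₁a₂₂) = (6)·(-5) / ((-9)·(-3)) = -1.111111
ρ = √|-1.111111| = √1.111111 = 1.0541
ρ > 1, so Jacobi diverges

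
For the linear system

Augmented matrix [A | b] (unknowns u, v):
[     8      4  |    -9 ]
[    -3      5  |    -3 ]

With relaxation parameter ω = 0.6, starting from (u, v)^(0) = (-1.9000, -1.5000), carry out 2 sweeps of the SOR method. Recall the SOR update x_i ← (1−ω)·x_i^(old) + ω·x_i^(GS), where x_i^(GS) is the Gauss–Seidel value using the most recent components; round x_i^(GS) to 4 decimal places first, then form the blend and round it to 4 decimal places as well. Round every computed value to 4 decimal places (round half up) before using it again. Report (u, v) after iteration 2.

Iteration 1:
  u: GS value = (-9 - (4)·-1.5000) / (8) = -0.3750;  u ← (1−ω)·-1.9000 + ω·-0.3750 = -0.9850
  v: GS value = (-3 - (-3)·-0.9850) / (5) = -1.1910;  v ← (1−ω)·-1.5000 + ω·-1.1910 = -1.3146
Iteration 2:
  u: GS value = (-9 - (4)·-1.3146) / (8) = -0.4677;  u ← (1−ω)·-0.9850 + ω·-0.4677 = -0.6746
  v: GS value = (-3 - (-3)·-0.6746) / (5) = -1.0048;  v ← (1−ω)·-1.3146 + ω·-1.0048 = -1.1287

(-0.6746, -1.1287)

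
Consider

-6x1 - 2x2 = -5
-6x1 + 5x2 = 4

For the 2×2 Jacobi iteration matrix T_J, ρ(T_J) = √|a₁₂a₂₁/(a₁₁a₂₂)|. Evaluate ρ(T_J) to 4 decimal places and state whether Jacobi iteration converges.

a₁₂a₂₁/(a₁₁a₂₂) = (-2)·(-6) / ((-6)·(5)) = -0.400000
ρ = √|-0.400000| = √0.400000 = 0.6325
ρ < 1, so Jacobi converges

0.6325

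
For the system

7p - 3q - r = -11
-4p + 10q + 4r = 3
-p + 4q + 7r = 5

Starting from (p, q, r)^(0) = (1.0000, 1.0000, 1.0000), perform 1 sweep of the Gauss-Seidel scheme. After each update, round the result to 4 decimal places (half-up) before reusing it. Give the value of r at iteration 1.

0.8571

Iteration 1:
  p = (-11 - (-3)·1.0000 - (-1)·1.0000) / (7) = -1.0000
  q = (3 - (-4)·-1.0000 - (4)·1.0000) / (10) = -0.5000
  r = (5 - (-1)·-1.0000 - (4)·-0.5000) / (7) = 0.8571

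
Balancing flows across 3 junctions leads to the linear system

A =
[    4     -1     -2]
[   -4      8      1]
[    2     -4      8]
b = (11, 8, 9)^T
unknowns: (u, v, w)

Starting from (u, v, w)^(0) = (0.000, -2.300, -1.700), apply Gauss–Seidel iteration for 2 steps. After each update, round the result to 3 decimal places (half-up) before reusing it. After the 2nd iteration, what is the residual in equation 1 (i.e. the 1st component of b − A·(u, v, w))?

0.524

Iteration 1:
  u = (11 - (-1)·-2.300 - (-2)·-1.700) / (4) = 1.325
  v = (8 - (-4)·1.325 - (1)·-1.700) / (8) = 1.875
  w = (9 - (2)·1.325 - (-4)·1.875) / (8) = 1.731
Iteration 2:
  u = (11 - (-1)·1.875 - (-2)·1.731) / (4) = 4.084
  v = (8 - (-4)·4.084 - (1)·1.731) / (8) = 2.826
  w = (9 - (2)·4.084 - (-4)·2.826) / (8) = 1.517
Residual b − A·x = (0.524, 0.211, 0.000)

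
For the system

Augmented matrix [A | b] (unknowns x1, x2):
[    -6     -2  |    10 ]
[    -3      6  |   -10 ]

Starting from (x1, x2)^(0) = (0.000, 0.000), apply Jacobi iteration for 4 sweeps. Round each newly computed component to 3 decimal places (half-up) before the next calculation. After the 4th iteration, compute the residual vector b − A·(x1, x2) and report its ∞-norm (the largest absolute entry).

0.280

Iteration 1:
  x1 = (10 - (-2)·0.000) / (-6) = -1.667
  x2 = (-10 - (-3)·0.000) / (6) = -1.667
Iteration 2:
  x1 = (10 - (-2)·-1.667) / (-6) = -1.111
  x2 = (-10 - (-3)·-1.667) / (6) = -2.500
Iteration 3:
  x1 = (10 - (-2)·-2.500) / (-6) = -0.833
  x2 = (-10 - (-3)·-1.111) / (6) = -2.222
Iteration 4:
  x1 = (10 - (-2)·-2.222) / (-6) = -0.926
  x2 = (-10 - (-3)·-0.833) / (6) = -2.083
Residual b − A·x = (0.278, -0.280); ∞-norm = 0.280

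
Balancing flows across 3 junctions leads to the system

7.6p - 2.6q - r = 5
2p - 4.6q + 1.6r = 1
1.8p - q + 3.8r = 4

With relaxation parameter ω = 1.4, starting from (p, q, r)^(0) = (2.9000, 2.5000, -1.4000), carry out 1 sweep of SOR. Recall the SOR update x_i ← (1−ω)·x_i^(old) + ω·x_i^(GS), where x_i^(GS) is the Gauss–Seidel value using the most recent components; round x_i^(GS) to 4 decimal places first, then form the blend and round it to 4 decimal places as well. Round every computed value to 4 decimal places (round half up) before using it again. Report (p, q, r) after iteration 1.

Iteration 1:
  p: GS value = (5 - (-2.6)·2.5000 - (-1)·-1.4000) / (7.6) = 1.3289;  p ← (1−ω)·2.9000 + ω·1.3289 = 0.7005
  q: GS value = (1 - (2)·0.7005 - (1.6)·-1.4000) / (-4.6) = -0.3998;  q ← (1−ω)·2.5000 + ω·-0.3998 = -1.5597
  r: GS value = (4 - (1.8)·0.7005 - (-1)·-1.5597) / (3.8) = 0.3104;  r ← (1−ω)·-1.4000 + ω·0.3104 = 0.9946

(0.7005, -1.5597, 0.9946)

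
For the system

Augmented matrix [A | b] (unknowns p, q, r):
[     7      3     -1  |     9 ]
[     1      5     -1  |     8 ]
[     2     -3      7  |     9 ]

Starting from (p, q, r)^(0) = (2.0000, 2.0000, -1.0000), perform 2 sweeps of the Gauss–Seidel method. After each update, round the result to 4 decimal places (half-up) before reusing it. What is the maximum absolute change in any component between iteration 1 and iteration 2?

0.6787

Iteration 1:
  p = (9 - (3)·2.0000 - (-1)·-1.0000) / (7) = 0.2857
  q = (8 - (1)·0.2857 - (-1)·-1.0000) / (5) = 1.3429
  r = (9 - (2)·0.2857 - (-3)·1.3429) / (7) = 1.7796
Iteration 2:
  p = (9 - (3)·1.3429 - (-1)·1.7796) / (7) = 0.9644
  q = (8 - (1)·0.9644 - (-1)·1.7796) / (5) = 1.7630
  r = (9 - (2)·0.9644 - (-3)·1.7630) / (7) = 1.7657
Change: (0.6787, 0.4201, -0.0139) → max |·| = 0.6787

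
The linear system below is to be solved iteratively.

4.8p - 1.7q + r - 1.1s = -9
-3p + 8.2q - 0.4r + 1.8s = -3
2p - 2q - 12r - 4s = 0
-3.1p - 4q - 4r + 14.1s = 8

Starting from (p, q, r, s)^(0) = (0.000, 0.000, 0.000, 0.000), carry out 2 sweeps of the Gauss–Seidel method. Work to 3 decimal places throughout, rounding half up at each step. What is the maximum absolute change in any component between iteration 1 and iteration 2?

0.386

Iteration 1:
  p = (-9 - (-1.7)·0.000 - (1)·0.000 - (-1.1)·0.000) / (4.8) = -1.875
  q = (-3 - (-3)·-1.875 - (-0.4)·0.000 - (1.8)·0.000) / (8.2) = -1.052
  r = (0 - (2)·-1.875 - (-2)·-1.052 - (-4)·0.000) / (-12) = -0.137
  s = (8 - (-3.1)·-1.875 - (-4)·-1.052 - (-4)·-0.137) / (14.1) = -0.182
Iteration 2:
  p = (-9 - (-1.7)·-1.052 - (1)·-0.137 - (-1.1)·-0.182) / (4.8) = -2.261
  q = (-3 - (-3)·-2.261 - (-0.4)·-0.137 - (1.8)·-0.182) / (8.2) = -1.160
  r = (0 - (2)·-2.261 - (-2)·-1.160 - (-4)·-0.182) / (-12) = -0.123
  s = (8 - (-3.1)·-2.261 - (-4)·-1.160 - (-4)·-0.123) / (14.1) = -0.294
Change: (-0.386, -0.108, 0.014, -0.112) → max |·| = 0.386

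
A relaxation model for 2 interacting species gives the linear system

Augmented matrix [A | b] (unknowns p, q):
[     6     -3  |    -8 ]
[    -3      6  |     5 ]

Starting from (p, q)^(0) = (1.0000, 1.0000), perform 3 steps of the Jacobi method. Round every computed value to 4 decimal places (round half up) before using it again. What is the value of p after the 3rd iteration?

Iteration 1:
  p = (-8 - (-3)·1.0000) / (6) = -0.8333
  q = (5 - (-3)·1.0000) / (6) = 1.3333
Iteration 2:
  p = (-8 - (-3)·1.3333) / (6) = -0.6667
  q = (5 - (-3)·-0.8333) / (6) = 0.4167
Iteration 3:
  p = (-8 - (-3)·0.4167) / (6) = -1.1250
  q = (5 - (-3)·-0.6667) / (6) = 0.5000

-1.1250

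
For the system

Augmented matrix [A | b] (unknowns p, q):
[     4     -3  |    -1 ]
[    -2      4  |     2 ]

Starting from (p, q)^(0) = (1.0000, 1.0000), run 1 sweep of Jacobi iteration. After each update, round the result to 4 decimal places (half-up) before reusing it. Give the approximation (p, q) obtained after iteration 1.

(0.5000, 1.0000)

Iteration 1:
  p = (-1 - (-3)·1.0000) / (4) = 0.5000
  q = (2 - (-2)·1.0000) / (4) = 1.0000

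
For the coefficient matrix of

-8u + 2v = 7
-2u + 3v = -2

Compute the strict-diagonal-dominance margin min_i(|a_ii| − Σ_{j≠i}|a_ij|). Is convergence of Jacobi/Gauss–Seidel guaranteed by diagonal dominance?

1

row 1: |-8| − (2) = 6
row 2: |3| − (2) = 1
minimum over rows = 1 → strictly diagonally dominant (convergence guaranteed)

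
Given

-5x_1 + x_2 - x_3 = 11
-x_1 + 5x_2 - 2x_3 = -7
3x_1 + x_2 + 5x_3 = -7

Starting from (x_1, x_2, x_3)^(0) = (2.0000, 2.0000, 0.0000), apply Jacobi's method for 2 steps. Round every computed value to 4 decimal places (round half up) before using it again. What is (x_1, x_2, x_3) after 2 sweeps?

(-1.8000, -2.9600, -0.1200)

Iteration 1:
  x_1 = (11 - (1)·2.0000 - (-1)·0.0000) / (-5) = -1.8000
  x_2 = (-7 - (-1)·2.0000 - (-2)·0.0000) / (5) = -1.0000
  x_3 = (-7 - (3)·2.0000 - (1)·2.0000) / (5) = -3.0000
Iteration 2:
  x_1 = (11 - (1)·-1.0000 - (-1)·-3.0000) / (-5) = -1.8000
  x_2 = (-7 - (-1)·-1.8000 - (-2)·-3.0000) / (5) = -2.9600
  x_3 = (-7 - (3)·-1.8000 - (1)·-1.0000) / (5) = -0.1200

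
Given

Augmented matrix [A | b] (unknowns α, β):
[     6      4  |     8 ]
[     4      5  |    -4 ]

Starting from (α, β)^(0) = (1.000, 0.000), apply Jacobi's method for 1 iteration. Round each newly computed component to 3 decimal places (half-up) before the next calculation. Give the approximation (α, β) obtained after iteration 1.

Iteration 1:
  α = (8 - (4)·0.000) / (6) = 1.333
  β = (-4 - (4)·1.000) / (5) = -1.600

(1.333, -1.600)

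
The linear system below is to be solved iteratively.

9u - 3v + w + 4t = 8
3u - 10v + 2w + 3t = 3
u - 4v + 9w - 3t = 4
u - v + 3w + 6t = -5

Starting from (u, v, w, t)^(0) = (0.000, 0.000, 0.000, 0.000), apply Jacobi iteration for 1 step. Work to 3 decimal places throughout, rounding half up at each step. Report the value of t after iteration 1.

-0.833

Iteration 1:
  u = (8 - (-3)·0.000 - (1)·0.000 - (4)·0.000) / (9) = 0.889
  v = (3 - (3)·0.000 - (2)·0.000 - (3)·0.000) / (-10) = -0.300
  w = (4 - (1)·0.000 - (-4)·0.000 - (-3)·0.000) / (9) = 0.444
  t = (-5 - (1)·0.000 - (-1)·0.000 - (3)·0.000) / (6) = -0.833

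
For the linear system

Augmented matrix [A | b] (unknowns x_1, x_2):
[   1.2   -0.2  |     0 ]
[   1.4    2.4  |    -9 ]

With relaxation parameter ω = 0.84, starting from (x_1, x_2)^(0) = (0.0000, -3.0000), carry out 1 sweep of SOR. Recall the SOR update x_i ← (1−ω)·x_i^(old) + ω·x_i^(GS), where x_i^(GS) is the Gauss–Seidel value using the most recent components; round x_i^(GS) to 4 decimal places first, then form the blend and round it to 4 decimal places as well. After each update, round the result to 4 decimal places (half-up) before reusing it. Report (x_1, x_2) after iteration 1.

(-0.4200, -3.4242)

Iteration 1:
  x_1: GS value = (0 - (-0.2)·-3.0000) / (1.2) = -0.5000;  x_1 ← (1−ω)·0.0000 + ω·-0.5000 = -0.4200
  x_2: GS value = (-9 - (1.4)·-0.4200) / (2.4) = -3.5050;  x_2 ← (1−ω)·-3.0000 + ω·-3.5050 = -3.4242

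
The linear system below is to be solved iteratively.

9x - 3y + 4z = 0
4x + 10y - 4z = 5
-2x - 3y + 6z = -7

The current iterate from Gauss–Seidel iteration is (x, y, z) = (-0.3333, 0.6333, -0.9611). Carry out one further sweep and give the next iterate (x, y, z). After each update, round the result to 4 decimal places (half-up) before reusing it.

One sweep:
  x = (0 - (-3)·0.6333 - (4)·-0.9611) / (9) = 0.6383
  y = (5 - (4)·0.6383 - (-4)·-0.9611) / (10) = -0.1398
  z = (-7 - (-2)·0.6383 - (-3)·-0.1398) / (6) = -1.0238

(0.6383, -0.1398, -1.0238)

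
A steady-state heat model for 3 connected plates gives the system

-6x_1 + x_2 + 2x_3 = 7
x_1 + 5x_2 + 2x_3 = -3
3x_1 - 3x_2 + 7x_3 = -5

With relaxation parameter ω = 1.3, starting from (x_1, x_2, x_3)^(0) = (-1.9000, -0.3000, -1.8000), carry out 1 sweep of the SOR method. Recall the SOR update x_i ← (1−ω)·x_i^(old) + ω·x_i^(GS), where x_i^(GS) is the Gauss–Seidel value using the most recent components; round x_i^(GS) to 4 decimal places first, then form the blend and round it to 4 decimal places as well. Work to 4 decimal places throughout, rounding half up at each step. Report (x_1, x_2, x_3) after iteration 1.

(-1.7917, 0.7118, 1.0062)

Iteration 1:
  x_1: GS value = (7 - (1)·-0.3000 - (2)·-1.8000) / (-6) = -1.8167;  x_1 ← (1−ω)·-1.9000 + ω·-1.8167 = -1.7917
  x_2: GS value = (-3 - (1)·-1.7917 - (2)·-1.8000) / (5) = 0.4783;  x_2 ← (1−ω)·-0.3000 + ω·0.4783 = 0.7118
  x_3: GS value = (-5 - (3)·-1.7917 - (-3)·0.7118) / (7) = 0.3586;  x_3 ← (1−ω)·-1.8000 + ω·0.3586 = 1.0062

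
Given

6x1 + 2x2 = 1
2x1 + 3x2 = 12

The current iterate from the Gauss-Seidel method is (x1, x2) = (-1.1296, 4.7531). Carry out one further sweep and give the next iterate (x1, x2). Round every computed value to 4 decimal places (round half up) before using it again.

One sweep:
  x1 = (1 - (2)·4.7531) / (6) = -1.4177
  x2 = (12 - (2)·-1.4177) / (3) = 4.9451

(-1.4177, 4.9451)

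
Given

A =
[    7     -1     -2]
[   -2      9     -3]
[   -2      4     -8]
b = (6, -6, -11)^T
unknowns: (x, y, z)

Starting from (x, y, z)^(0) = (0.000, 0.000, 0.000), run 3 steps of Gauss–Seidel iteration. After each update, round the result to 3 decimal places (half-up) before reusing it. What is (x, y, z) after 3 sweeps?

(1.139, -0.064, 1.058)

Iteration 1:
  x = (6 - (-1)·0.000 - (-2)·0.000) / (7) = 0.857
  y = (-6 - (-2)·0.857 - (-3)·0.000) / (9) = -0.476
  z = (-11 - (-2)·0.857 - (4)·-0.476) / (-8) = 0.923
Iteration 2:
  x = (6 - (-1)·-0.476 - (-2)·0.923) / (7) = 1.053
  y = (-6 - (-2)·1.053 - (-3)·0.923) / (9) = -0.125
  z = (-11 - (-2)·1.053 - (4)·-0.125) / (-8) = 1.049
Iteration 3:
  x = (6 - (-1)·-0.125 - (-2)·1.049) / (7) = 1.139
  y = (-6 - (-2)·1.139 - (-3)·1.049) / (9) = -0.064
  z = (-11 - (-2)·1.139 - (4)·-0.064) / (-8) = 1.058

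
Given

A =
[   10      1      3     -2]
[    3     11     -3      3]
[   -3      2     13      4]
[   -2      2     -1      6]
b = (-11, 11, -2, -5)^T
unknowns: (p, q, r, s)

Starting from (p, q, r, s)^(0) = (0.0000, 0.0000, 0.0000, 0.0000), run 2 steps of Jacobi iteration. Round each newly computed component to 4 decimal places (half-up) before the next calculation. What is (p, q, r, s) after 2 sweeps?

(-1.3205, 1.4853, -0.3051, -1.5590)

Iteration 1:
  p = (-11 - (1)·0.0000 - (3)·0.0000 - (-2)·0.0000) / (10) = -1.1000
  q = (11 - (3)·0.0000 - (-3)·0.0000 - (3)·0.0000) / (11) = 1.0000
  r = (-2 - (-3)·0.0000 - (2)·0.0000 - (4)·0.0000) / (13) = -0.1538
  s = (-5 - (-2)·0.0000 - (2)·0.0000 - (-1)·0.0000) / (6) = -0.8333
Iteration 2:
  p = (-11 - (1)·1.0000 - (3)·-0.1538 - (-2)·-0.8333) / (10) = -1.3205
  q = (11 - (3)·-1.1000 - (-3)·-0.1538 - (3)·-0.8333) / (11) = 1.4853
  r = (-2 - (-3)·-1.1000 - (2)·1.0000 - (4)·-0.8333) / (13) = -0.3051
  s = (-5 - (-2)·-1.1000 - (2)·1.0000 - (-1)·-0.1538) / (6) = -1.5590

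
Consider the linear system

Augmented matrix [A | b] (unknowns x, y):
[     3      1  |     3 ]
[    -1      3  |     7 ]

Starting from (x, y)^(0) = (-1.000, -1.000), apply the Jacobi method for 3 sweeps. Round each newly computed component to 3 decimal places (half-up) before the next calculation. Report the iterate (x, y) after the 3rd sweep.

Iteration 1:
  x = (3 - (1)·-1.000) / (3) = 1.333
  y = (7 - (-1)·-1.000) / (3) = 2.000
Iteration 2:
  x = (3 - (1)·2.000) / (3) = 0.333
  y = (7 - (-1)·1.333) / (3) = 2.778
Iteration 3:
  x = (3 - (1)·2.778) / (3) = 0.074
  y = (7 - (-1)·0.333) / (3) = 2.444

(0.074, 2.444)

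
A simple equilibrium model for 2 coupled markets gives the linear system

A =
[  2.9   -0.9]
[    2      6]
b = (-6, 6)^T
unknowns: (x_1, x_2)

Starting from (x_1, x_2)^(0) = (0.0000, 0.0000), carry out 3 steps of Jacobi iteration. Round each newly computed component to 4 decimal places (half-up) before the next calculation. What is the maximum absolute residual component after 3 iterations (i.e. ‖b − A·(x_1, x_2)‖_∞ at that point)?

Iteration 1:
  x_1 = (-6 - (-0.9)·0.0000) / (2.9) = -2.0690
  x_2 = (6 - (2)·0.0000) / (6) = 1.0000
Iteration 2:
  x_1 = (-6 - (-0.9)·1.0000) / (2.9) = -1.7586
  x_2 = (6 - (2)·-2.0690) / (6) = 1.6897
Iteration 3:
  x_1 = (-6 - (-0.9)·1.6897) / (2.9) = -1.5446
  x_2 = (6 - (2)·-1.7586) / (6) = 1.5862
Residual b − A·x = (-0.0931, -0.4280); ∞-norm = 0.4280

0.4280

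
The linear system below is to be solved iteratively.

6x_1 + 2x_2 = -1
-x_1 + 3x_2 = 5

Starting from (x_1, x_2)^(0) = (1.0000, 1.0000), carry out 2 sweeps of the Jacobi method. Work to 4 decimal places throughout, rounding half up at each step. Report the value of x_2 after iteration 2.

1.5000

Iteration 1:
  x_1 = (-1 - (2)·1.0000) / (6) = -0.5000
  x_2 = (5 - (-1)·1.0000) / (3) = 2.0000
Iteration 2:
  x_1 = (-1 - (2)·2.0000) / (6) = -0.8333
  x_2 = (5 - (-1)·-0.5000) / (3) = 1.5000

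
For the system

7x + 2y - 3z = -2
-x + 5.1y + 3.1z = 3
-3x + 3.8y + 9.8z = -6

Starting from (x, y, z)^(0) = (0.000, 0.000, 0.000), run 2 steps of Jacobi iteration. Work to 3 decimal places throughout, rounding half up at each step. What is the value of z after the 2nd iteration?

Iteration 1:
  x = (-2 - (2)·0.000 - (-3)·0.000) / (7) = -0.286
  y = (3 - (-1)·0.000 - (3.1)·0.000) / (5.1) = 0.588
  z = (-6 - (-3)·0.000 - (3.8)·0.000) / (9.8) = -0.612
Iteration 2:
  x = (-2 - (2)·0.588 - (-3)·-0.612) / (7) = -0.716
  y = (3 - (-1)·-0.286 - (3.1)·-0.612) / (5.1) = 0.904
  z = (-6 - (-3)·-0.286 - (3.8)·0.588) / (9.8) = -0.928

-0.928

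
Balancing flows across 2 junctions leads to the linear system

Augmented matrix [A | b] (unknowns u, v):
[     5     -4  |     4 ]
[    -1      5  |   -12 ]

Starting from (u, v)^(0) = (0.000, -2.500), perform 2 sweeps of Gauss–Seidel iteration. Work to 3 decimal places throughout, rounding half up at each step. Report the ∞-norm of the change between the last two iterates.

0.112

Iteration 1:
  u = (4 - (-4)·-2.500) / (5) = -1.200
  v = (-12 - (-1)·-1.200) / (5) = -2.640
Iteration 2:
  u = (4 - (-4)·-2.640) / (5) = -1.312
  v = (-12 - (-1)·-1.312) / (5) = -2.662
Change: (-0.112, -0.022) → max |·| = 0.112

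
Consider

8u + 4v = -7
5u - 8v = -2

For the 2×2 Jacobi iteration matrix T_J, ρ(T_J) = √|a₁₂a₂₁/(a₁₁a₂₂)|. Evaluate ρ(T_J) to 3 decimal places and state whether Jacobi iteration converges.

0.559

a₁₂a₂₁/(a₁₁a₂₂) = (4)·(5) / ((8)·(-8)) = -0.312500
ρ = √|-0.312500| = √0.312500 = 0.559
ρ < 1, so Jacobi converges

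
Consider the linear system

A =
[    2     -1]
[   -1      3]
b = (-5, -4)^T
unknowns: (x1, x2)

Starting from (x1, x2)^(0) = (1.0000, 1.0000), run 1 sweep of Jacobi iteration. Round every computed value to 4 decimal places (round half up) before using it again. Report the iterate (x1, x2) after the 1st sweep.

Iteration 1:
  x1 = (-5 - (-1)·1.0000) / (2) = -2.0000
  x2 = (-4 - (-1)·1.0000) / (3) = -1.0000

(-2.0000, -1.0000)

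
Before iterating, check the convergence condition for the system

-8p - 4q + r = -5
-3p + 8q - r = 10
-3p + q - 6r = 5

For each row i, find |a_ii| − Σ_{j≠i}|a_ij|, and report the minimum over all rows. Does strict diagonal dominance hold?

2

row 1: |-8| − (4+1) = 3
row 2: |8| − (3+1) = 4
row 3: |-6| − (3+1) = 2
minimum over rows = 2 → strictly diagonally dominant (convergence guaranteed)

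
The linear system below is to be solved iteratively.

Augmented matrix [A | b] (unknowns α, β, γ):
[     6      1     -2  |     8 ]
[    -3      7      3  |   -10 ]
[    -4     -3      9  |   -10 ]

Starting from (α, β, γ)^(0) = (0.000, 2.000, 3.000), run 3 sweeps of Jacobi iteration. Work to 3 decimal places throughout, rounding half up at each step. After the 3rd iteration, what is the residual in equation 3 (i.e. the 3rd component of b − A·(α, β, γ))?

Iteration 1:
  α = (8 - (1)·2.000 - (-2)·3.000) / (6) = 2.000
  β = (-10 - (-3)·0.000 - (3)·3.000) / (7) = -2.714
  γ = (-10 - (-4)·0.000 - (-3)·2.000) / (9) = -0.444
Iteration 2:
  α = (8 - (1)·-2.714 - (-2)·-0.444) / (6) = 1.638
  β = (-10 - (-3)·2.000 - (3)·-0.444) / (7) = -0.381
  γ = (-10 - (-4)·2.000 - (-3)·-2.714) / (9) = -1.127
Iteration 3:
  α = (8 - (1)·-0.381 - (-2)·-1.127) / (6) = 1.021
  β = (-10 - (-3)·1.638 - (3)·-1.127) / (7) = -0.244
  γ = (-10 - (-4)·1.638 - (-3)·-0.381) / (9) = -0.510
Residual b − A·x = (1.098, -3.699, -2.058)

-2.058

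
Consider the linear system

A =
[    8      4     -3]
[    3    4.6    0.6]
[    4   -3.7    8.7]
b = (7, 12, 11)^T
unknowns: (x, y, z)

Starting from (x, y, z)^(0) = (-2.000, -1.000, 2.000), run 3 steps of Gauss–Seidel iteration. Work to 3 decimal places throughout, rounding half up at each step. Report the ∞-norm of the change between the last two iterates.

Iteration 1:
  x = (7 - (4)·-1.000 - (-3)·2.000) / (8) = 2.125
  y = (12 - (3)·2.125 - (0.6)·2.000) / (4.6) = 0.962
  z = (11 - (4)·2.125 - (-3.7)·0.962) / (8.7) = 0.696
Iteration 2:
  x = (7 - (4)·0.962 - (-3)·0.696) / (8) = 0.655
  y = (12 - (3)·0.655 - (0.6)·0.696) / (4.6) = 2.091
  z = (11 - (4)·0.655 - (-3.7)·2.091) / (8.7) = 1.852
Iteration 3:
  x = (7 - (4)·2.091 - (-3)·1.852) / (8) = 0.524
  y = (12 - (3)·0.524 - (0.6)·1.852) / (4.6) = 2.025
  z = (11 - (4)·0.524 - (-3.7)·2.025) / (8.7) = 1.885
Change: (-0.131, -0.066, 0.033) → max |·| = 0.131

0.131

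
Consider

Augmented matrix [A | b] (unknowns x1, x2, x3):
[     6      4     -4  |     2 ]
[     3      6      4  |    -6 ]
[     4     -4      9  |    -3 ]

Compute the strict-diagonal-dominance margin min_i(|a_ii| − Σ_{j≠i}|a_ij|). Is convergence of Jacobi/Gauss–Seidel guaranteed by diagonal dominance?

row 1: |6| − (4+4) = -2
row 2: |6| − (3+4) = -1
row 3: |9| − (4+4) = 1
minimum over rows = -2 → not strictly diagonally dominant

-2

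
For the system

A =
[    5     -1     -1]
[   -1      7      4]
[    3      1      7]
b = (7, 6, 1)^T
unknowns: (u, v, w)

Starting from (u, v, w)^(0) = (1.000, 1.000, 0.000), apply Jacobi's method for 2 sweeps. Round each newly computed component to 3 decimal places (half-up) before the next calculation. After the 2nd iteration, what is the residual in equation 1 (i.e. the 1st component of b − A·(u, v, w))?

Iteration 1:
  u = (7 - (-1)·1.000 - (-1)·0.000) / (5) = 1.600
  v = (6 - (-1)·1.000 - (4)·0.000) / (7) = 1.000
  w = (1 - (3)·1.000 - (1)·1.000) / (7) = -0.429
Iteration 2:
  u = (7 - (-1)·1.000 - (-1)·-0.429) / (5) = 1.514
  v = (6 - (-1)·1.600 - (4)·-0.429) / (7) = 1.331
  w = (1 - (3)·1.600 - (1)·1.000) / (7) = -0.686
Residual b − A·x = (0.075, 0.941, -0.071)

0.075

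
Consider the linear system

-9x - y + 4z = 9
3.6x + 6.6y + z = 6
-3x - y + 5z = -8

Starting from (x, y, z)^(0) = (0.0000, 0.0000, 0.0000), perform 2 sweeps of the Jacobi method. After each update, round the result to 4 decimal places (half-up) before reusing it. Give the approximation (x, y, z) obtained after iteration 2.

(-1.8121, 1.6970, -2.0182)

Iteration 1:
  x = (9 - (-1)·0.0000 - (4)·0.0000) / (-9) = -1.0000
  y = (6 - (3.6)·0.0000 - (1)·0.0000) / (6.6) = 0.9091
  z = (-8 - (-3)·0.0000 - (-1)·0.0000) / (5) = -1.6000
Iteration 2:
  x = (9 - (-1)·0.9091 - (4)·-1.6000) / (-9) = -1.8121
  y = (6 - (3.6)·-1.0000 - (1)·-1.6000) / (6.6) = 1.6970
  z = (-8 - (-3)·-1.0000 - (-1)·0.9091) / (5) = -2.0182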